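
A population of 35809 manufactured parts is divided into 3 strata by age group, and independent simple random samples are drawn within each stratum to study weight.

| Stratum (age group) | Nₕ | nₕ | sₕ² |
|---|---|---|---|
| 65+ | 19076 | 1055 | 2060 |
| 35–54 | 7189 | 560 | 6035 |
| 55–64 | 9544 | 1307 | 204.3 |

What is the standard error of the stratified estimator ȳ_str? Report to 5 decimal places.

Var(ȳ_str) = Σₕ Wₕ²(1 − fₕ)sₕ²/nₕ with Wₕ = Nₕ/N, N = 35809.
65+: Wₕ = 0.53271524; term = 0.53271524²·(1 − 0.05530510)·2060/1055 = 0.52347576.
35–54: Wₕ = 0.20075959; term = 0.20075959²·(1 − 0.07789679)·6035/560 = 0.40051738.
55–64: Wₕ = 0.26652518; term = 0.26652518²·(1 − 0.13694468)·204.3/1307 = 0.0095831413.
Sum = 0.93357628.
SE = √(0.93357628) = 0.96622.

0.96622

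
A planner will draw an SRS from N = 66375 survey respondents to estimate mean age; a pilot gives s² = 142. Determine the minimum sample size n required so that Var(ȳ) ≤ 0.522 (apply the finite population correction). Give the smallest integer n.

271

Without fpc, n₀ = s²/D = 142/0.522 = 272.0307.
With fpc, (1 − n/N)·s²/n ≤ D requires n ≥ n₀/(1 + n₀/N) = 272.0307/(1 + 272.0307/66375) = 270.9204.
Rounding up, n = 271.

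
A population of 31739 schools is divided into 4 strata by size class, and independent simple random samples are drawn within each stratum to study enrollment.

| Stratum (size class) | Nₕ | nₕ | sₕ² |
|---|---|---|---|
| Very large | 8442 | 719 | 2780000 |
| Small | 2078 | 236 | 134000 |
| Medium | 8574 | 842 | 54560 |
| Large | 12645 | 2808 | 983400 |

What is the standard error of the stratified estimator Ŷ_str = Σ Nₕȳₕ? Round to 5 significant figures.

549650

Var(Ŷ_str) = Σₕ Nₕ²(1 − fₕ)sₕ²/nₕ.
Very large: 8442²·(1 − 719/8442)·2780000/719 = 2.5208516 × 10^11.
Small: 2078²·(1 − 236/2078)·134000/236 = 2.1733415 × 10^9.
Medium: 8574²·(1 − 842/8574)·54560/842 = 4.2957361 × 10^9.
Large: 12645²·(1 − 2808/12645)·983400/2808 = 4.3562682 × 10^10.
Sum = 3.0211692 × 10^11.
SE = √(3.0211692 × 10^11) = 549650.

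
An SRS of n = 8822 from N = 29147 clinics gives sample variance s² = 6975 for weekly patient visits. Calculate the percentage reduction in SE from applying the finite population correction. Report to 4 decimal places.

16.4939

f = n/N = 8822/29147 = 0.30267266.
SE_no-fpc = √(s²/n) = 0.88917773; SE_fpc = √((1−f)s²/n) = 0.7425179.
Ratio = √(1−f) = 0.83506128. Reduction = 100·(1 − 0.83506128) = 16.4939%.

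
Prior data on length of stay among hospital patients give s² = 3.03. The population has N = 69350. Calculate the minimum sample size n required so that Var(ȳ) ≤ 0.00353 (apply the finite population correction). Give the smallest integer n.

848

Without fpc, n₀ = s²/D = 3.03/0.00353 = 858.3569.
With fpc, (1 − n/N)·s²/n ≤ D requires n ≥ n₀/(1 + n₀/N) = 858.3569/(1 + 858.3569/69350) = 847.8628.
Rounding up, n = 848.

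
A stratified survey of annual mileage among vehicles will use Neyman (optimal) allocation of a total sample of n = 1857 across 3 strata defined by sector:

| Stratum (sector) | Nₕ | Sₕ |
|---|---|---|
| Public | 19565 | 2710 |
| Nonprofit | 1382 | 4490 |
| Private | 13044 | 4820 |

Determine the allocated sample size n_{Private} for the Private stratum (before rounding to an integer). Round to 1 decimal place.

956.2

Neyman allocation: nₕ = n·NₕSₕ / Σⱼ NⱼSⱼ.
Σ NⱼSⱼ = 19565·2710 + 1382·4490 + 13044·4820 = 1.2209841 × 10^8.
n_{Private} = 1857·13044·4820 / (1.2209841 × 10^8) = 956.2.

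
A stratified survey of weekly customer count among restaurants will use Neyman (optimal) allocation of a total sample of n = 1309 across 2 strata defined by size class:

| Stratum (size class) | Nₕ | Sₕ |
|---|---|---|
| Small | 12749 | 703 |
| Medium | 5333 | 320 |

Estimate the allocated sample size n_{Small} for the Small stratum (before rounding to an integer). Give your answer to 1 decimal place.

1099.6

Neyman allocation: nₕ = n·NₕSₕ / Σⱼ NⱼSⱼ.
Σ NⱼSⱼ = 12749·703 + 5333·320 = 1.0669107 × 10^7.
n_{Small} = 1309·12749·703 / (1.0669107 × 10^7) = 1099.6.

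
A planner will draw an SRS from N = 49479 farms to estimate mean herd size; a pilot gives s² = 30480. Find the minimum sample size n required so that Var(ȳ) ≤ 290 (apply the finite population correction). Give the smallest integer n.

Without fpc, n₀ = s²/D = 30480/290 = 105.1034.
With fpc, (1 − n/N)·s²/n ≤ D requires n ≥ n₀/(1 + n₀/N) = 105.1034/(1 + 105.1034/49479) = 104.8806.
Rounding up, n = 105.

105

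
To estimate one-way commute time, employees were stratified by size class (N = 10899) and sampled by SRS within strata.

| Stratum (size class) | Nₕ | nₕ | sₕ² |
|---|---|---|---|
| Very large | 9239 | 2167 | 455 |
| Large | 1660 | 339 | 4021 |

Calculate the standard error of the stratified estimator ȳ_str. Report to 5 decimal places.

0.57832

Var(ȳ_str) = Σₕ Wₕ²(1 − fₕ)sₕ²/nₕ with Wₕ = Nₕ/N, N = 10899.
Very large: Wₕ = 0.84769245; term = 0.84769245²·(1 − 0.23454919)·455/2167 = 0.11549054.
Large: Wₕ = 0.15230755; term = 0.15230755²·(1 − 0.20421687)·4021/339 = 0.21896363.
Sum = 0.33445417.
SE = √(0.33445417) = 0.57832.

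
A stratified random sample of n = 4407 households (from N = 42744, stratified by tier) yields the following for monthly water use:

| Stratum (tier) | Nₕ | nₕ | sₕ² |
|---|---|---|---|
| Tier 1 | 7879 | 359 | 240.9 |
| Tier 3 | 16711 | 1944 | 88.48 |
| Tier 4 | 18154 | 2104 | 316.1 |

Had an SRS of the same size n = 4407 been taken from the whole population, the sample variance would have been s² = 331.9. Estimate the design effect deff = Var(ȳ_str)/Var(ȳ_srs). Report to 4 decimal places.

0.7679

Var(ȳ_str) = Σ Wₕ²(1−fₕ)sₕ²/nₕ with Wₕ = Nₕ/42744:
  Tier 1: (7879/42744)²·(1−359/7879)·240.9/359 = 0.021761106
  Tier 3: (16711/42744)²·(1−1944/16711)·88.48/1944 = 0.0061474251
  Tier 4: (18154/42744)²·(1−2104/18154)·316.1/2104 = 0.023959393
  → Var(ȳ_str) = 0.051867924.
Var(ȳ_srs) = (1 − 4407/42744)·331.9/4407 = 0.067547171.
deff = 0.051867924 / 0.067547171 = 0.7679.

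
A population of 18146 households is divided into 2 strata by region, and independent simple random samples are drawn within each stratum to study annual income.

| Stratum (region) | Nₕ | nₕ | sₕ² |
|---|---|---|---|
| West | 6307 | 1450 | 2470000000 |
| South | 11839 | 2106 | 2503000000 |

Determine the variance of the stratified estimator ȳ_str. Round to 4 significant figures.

574400

Var(ȳ_str) = Σₕ Wₕ²(1 − fₕ)sₕ²/nₕ with Wₕ = Nₕ/N, N = 18146.
West: Wₕ = 0.34756971; term = 0.34756971²·(1 − 0.22990328)·2470000000/1450 = 158474.02.
South: Wₕ = 0.65243029; term = 0.65243029²·(1 − 0.17788665)·2503000000/2106 = 415912.92.
Sum = 574386.94.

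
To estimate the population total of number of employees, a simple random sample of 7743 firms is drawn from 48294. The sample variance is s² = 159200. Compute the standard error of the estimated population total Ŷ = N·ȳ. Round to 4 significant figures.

200700

Var(Ŷ) = N²·Var(ȳ) = N²·(1 − n/N)·s²/n.
f = 7743/48294 = 0.16033048; Var(ȳ) = 0.83966952·159200/7743 = 17.264031.
Var(Ŷ) = 48294² · 17.264031 = 4.026508 × 10^10.
SE(Ŷ) = √(4.026508 × 10^10) = 200700.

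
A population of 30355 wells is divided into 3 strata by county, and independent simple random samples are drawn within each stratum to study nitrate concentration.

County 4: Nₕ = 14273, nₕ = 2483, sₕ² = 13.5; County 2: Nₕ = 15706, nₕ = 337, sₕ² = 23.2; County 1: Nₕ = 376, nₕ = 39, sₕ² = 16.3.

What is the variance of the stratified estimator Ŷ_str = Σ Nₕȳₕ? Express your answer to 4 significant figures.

Var(Ŷ_str) = Σₕ Nₕ²(1 − fₕ)sₕ²/nₕ.
County 4: 14273²·(1 − 2483/14273)·13.5/2483 = 914926.32.
County 2: 15706²·(1 − 337/15706)·23.2/337 = 1.6617638 × 10^7.
County 1: 376²·(1 − 39/376)·16.3/39 = 52959.118.
Sum = 1.7585523 × 10^7.

1.759 × 10^7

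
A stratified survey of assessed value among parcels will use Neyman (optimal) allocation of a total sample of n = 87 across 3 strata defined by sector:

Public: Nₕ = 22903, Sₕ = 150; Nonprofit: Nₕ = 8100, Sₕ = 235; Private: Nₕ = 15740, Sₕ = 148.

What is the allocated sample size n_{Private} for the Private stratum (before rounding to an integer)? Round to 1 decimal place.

Neyman allocation: nₕ = n·NₕSₕ / Σⱼ NⱼSⱼ.
Σ NⱼSⱼ = 22903·150 + 8100·235 + 15740·148 = 7.66847 × 10^6.
n_{Private} = 87·15740·148 / (7.66847 × 10^6) = 26.4.

26.4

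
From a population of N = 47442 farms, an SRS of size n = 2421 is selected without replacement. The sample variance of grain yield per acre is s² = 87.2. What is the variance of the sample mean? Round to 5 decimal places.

Under SRS without replacement, Var(ȳ) = (1 − f)·s²/n with f = n/N = 2421/47442 = 0.05103073.
Var(ȳ) = (1 − 0.05103073)·87.2/2421 = 0.94896927·0.036018174 = 0.03418014.

0.03418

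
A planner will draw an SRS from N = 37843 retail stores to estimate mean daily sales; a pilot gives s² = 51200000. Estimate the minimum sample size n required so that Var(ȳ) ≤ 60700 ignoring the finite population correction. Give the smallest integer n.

Without fpc, n₀ = s²/D = 51200000/60700 = 843.4926.
Rounding up, n = 844.

844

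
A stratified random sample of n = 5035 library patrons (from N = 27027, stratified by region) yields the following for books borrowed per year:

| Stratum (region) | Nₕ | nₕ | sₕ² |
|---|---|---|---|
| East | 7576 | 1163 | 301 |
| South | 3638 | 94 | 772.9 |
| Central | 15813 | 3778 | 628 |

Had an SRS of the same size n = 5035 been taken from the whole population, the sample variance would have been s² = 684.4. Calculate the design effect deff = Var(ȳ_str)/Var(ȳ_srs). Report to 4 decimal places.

1.8593

Var(ȳ_str) = Σ Wₕ²(1−fₕ)sₕ²/nₕ with Wₕ = Nₕ/27027:
  East: (7576/27027)²·(1−1163/7576)·301/1163 = 0.017214416
  South: (3638/27027)²·(1−94/3638)·772.9/94 = 0.14512966
  Central: (15813/27027)²·(1−3778/15813)·628/3778 = 0.043307426
  → Var(ȳ_str) = 0.2056515.
Var(ȳ_srs) = (1 − 5035/27027)·684.4/5035 = 0.11060568.
deff = 0.2056515 / 0.11060568 = 1.8593.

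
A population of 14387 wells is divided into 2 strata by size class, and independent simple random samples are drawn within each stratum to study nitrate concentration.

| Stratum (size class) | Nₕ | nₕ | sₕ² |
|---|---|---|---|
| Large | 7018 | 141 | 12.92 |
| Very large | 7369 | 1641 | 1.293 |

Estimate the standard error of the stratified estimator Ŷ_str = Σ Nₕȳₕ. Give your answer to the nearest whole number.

2111

Var(Ŷ_str) = Σₕ Nₕ²(1 − fₕ)sₕ²/nₕ.
Large: 7018²·(1 − 141/7018)·12.92/141 = 4.4223773 × 10^6.
Very large: 7369²·(1 − 1641/7369)·1.293/1641 = 33258.412.
Sum = 4.4556357 × 10^6.
SE = √(4.4556357 × 10^6) = 2111.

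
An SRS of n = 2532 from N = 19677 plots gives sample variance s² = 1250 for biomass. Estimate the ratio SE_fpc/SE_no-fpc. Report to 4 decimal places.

f = n/N = 2532/19677 = 0.12867815.
SE_no-fpc = √(s²/n) = 0.70262428; SE_fpc = √((1−f)s²/n) = 0.65586198.
Ratio = √(1−f) = 0.93344622.

0.9334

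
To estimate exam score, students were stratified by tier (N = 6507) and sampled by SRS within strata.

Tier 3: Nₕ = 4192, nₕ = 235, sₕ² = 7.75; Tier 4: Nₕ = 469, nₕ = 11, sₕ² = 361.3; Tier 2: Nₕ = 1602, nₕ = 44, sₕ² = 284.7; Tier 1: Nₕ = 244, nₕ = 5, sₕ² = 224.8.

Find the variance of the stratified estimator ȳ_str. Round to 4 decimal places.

0.6229

Var(ȳ_str) = Σₕ Wₕ²(1 − fₕ)sₕ²/nₕ with Wₕ = Nₕ/N, N = 6507.
Tier 3: Wₕ = 0.64422929; term = 0.64422929²·(1 − 0.05605916)·7.75/235 = 0.012919912.
Tier 4: Wₕ = 0.07207623; term = 0.07207623²·(1 − 0.02345416)·361.3/11 = 0.16662954.
Tier 2: Wₕ = 0.24619640; term = 0.24619640²·(1 − 0.02746567)·284.7/44 = 0.38141972.
Tier 1: Wₕ = 0.03749808; term = 0.03749808²·(1 − 0.02049180)·224.8/5 = 0.061923061.
Sum = 0.62289223.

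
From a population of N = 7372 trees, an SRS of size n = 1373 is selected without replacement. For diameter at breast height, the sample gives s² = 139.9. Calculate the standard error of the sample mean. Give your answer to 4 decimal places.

Under SRS without replacement, Var(ȳ) = (1 − f)·s²/n with f = n/N = 1373/7372 = 0.18624525.
Var(ȳ) = (1 − 0.18624525)·139.9/1373 = 0.81375475·0.10189366 = 0.082916452.
SE(ȳ) = √(0.082916452) = 0.2880.

0.2880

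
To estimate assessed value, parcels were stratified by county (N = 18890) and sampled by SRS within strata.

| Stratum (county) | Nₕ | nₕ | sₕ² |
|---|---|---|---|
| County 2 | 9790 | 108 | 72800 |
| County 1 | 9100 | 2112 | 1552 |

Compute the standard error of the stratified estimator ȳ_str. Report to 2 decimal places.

Var(ȳ_str) = Σₕ Wₕ²(1 − fₕ)sₕ²/nₕ with Wₕ = Nₕ/N, N = 18890.
County 2: Wₕ = 0.51826363; term = 0.51826363²·(1 − 0.01103166)·72800/108 = 179.05707.
County 1: Wₕ = 0.48173637; term = 0.48173637²·(1 − 0.23208791)·1552/2112 = 0.13095684.
Sum = 179.18803.
SE = √(179.18803) = 13.39.

13.39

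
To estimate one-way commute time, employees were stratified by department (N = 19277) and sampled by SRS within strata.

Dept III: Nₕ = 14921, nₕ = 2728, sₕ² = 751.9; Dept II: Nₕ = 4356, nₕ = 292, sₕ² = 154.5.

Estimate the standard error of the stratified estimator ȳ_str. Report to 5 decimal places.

Var(ȳ_str) = Σₕ Wₕ²(1 − fₕ)sₕ²/nₕ with Wₕ = Nₕ/N, N = 19277.
Dept III: Wₕ = 0.77403123; term = 0.77403123²·(1 − 0.18282957)·751.9/2728 = 0.13494144.
Dept II: Wₕ = 0.22596877; term = 0.22596877²·(1 − 0.06703398)·154.5/292 = 0.025206254.
Sum = 0.16014769.
SE = √(0.16014769) = 0.40018.

0.40018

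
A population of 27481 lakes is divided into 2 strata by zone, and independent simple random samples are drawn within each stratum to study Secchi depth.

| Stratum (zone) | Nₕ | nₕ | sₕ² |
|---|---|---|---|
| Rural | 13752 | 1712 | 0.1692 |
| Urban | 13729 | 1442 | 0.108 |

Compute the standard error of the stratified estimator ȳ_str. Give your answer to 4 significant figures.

0.006197

Var(ȳ_str) = Σₕ Wₕ²(1 − fₕ)sₕ²/nₕ with Wₕ = Nₕ/N, N = 27481.
Rural: Wₕ = 0.50041847; term = 0.50041847²·(1 − 0.12449098)·0.1692/1712 = 2.1668252 × 10^-5.
Urban: Wₕ = 0.49958153; term = 0.49958153²·(1 − 0.10503314)·0.108/1442 = 1.6729316 × 10^-5.
Sum = 3.8397568 × 10^-5.
SE = √(3.8397568 × 10^-5) = 0.006197.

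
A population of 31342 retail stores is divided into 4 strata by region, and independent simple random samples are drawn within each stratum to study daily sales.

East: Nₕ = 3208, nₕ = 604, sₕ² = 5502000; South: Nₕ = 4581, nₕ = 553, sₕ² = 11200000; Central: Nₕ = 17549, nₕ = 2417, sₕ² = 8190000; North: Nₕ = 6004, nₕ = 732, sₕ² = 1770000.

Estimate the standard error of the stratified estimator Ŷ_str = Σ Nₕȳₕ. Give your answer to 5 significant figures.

1.1942 × 10^6

Var(Ŷ_str) = Σₕ Nₕ²(1 − fₕ)sₕ²/nₕ.
East: 3208²·(1 − 604/3208)·5502000/604 = 7.6095502 × 10^10.
South: 4581²·(1 − 553/4581)·11200000/553 = 3.7371682 × 10^11.
Central: 17549²·(1 − 2417/17549)·8190000/2417 = 8.9982065 × 10^11.
North: 6004²·(1 − 732/6004)·1770000/732 = 7.6538205 × 10^10.
Sum = 1.4261712 × 10^12.
SE = √(1.4261712 × 10^12) = 1.1942 × 10^6.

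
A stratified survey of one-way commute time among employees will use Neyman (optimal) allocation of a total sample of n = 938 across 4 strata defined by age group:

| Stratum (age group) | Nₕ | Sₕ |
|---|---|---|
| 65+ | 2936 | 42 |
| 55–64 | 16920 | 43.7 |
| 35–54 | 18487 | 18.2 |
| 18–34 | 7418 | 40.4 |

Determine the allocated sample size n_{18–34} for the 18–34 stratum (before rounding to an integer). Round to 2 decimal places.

187.55

Neyman allocation: nₕ = n·NₕSₕ / Σⱼ NⱼSⱼ.
Σ NⱼSⱼ = 2936·42 + 16920·43.7 + 18487·18.2 + 7418·40.4 = 1.4988666 × 10^6.
n_{18–34} = 938·7418·40.4 / (1.4988666 × 10^6) = 187.55.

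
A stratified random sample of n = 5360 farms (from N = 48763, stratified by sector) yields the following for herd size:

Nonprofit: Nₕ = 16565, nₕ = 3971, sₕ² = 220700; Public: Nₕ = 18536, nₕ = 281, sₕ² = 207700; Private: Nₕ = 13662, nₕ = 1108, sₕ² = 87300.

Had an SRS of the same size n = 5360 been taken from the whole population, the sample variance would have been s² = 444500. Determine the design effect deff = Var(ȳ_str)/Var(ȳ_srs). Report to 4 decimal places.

1.5680

Var(ȳ_str) = Σ Wₕ²(1−fₕ)sₕ²/nₕ with Wₕ = Nₕ/48763:
  Nonprofit: (16565/48763)²·(1−3971/16565)·220700/3971 = 4.8761465
  Public: (18536/48763)²·(1−281/18536)·207700/281 = 105.1834
  Private: (13662/48763)²·(1−1108/13662)·87300/1108 = 5.6831623
  → Var(ȳ_str) = 115.74271.
Var(ȳ_srs) = (1 − 5360/48763)·444500/5360 = 73.813587.
deff = 115.74271 / 73.813587 = 1.5680.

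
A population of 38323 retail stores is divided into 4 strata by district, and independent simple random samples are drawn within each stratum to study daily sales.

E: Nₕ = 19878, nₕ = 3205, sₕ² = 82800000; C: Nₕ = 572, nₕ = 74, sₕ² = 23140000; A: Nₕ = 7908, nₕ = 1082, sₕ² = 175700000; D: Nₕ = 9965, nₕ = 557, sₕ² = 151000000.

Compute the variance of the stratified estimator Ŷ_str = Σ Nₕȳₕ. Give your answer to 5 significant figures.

4.2832 × 10^13

Var(Ŷ_str) = Σₕ Nₕ²(1 − fₕ)sₕ²/nₕ.
E: 19878²·(1 − 3205/19878)·82800000/3205 = 8.5622665 × 10^12.
C: 572²·(1 − 74/572)·23140000/74 = 8.9075241 × 10^10.
A: 7908²·(1 − 1082/7908)·175700000/1082 = 8.7655152 × 10^12.
D: 9965²·(1 − 557/9965)·151000000/557 = 2.5415366 × 10^13.
Sum = 4.2832223 × 10^13.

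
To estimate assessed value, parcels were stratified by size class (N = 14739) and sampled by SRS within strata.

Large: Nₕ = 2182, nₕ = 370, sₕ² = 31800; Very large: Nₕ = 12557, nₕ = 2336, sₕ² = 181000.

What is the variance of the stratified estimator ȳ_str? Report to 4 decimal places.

47.3414

Var(ȳ_str) = Σₕ Wₕ²(1 − fₕ)sₕ²/nₕ with Wₕ = Nₕ/N, N = 14739.
Large: Wₕ = 0.14804261; term = 0.14804261²·(1 − 0.16956920)·31800/370 = 1.5642361.
Very large: Wₕ = 0.85195739; term = 0.85195739²·(1 − 0.18603170)·181000/2336 = 45.777174.
Sum = 47.34141.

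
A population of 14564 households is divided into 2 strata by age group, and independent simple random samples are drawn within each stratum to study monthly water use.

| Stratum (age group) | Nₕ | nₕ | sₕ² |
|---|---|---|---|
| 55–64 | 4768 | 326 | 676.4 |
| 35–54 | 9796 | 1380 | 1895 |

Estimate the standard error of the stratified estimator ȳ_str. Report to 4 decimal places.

Var(ȳ_str) = Σₕ Wₕ²(1 − fₕ)sₕ²/nₕ with Wₕ = Nₕ/N, N = 14564.
55–64: Wₕ = 0.32738259; term = 0.32738259²·(1 − 0.06837248)·676.4/326 = 0.20717601.
35–54: Wₕ = 0.67261741; term = 0.67261741²·(1 − 0.14087383)·1895/1380 = 0.53373206.
Sum = 0.74090807.
SE = √(0.74090807) = 0.8608.

0.8608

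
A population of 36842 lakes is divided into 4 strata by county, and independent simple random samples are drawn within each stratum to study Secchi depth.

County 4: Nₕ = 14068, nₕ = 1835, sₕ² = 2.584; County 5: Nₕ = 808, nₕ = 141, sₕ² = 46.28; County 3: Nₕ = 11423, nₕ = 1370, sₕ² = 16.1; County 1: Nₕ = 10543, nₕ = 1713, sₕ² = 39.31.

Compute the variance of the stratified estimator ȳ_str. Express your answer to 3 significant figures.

Var(ȳ_str) = Σₕ Wₕ²(1 − fₕ)sₕ²/nₕ with Wₕ = Nₕ/N, N = 36842.
County 4: Wₕ = 0.38184681; term = 0.38184681²·(1 − 0.13043787)·2.584/1835 = 1.7853994 × 10^-4.
County 5: Wₕ = 0.02193149; term = 0.02193149²·(1 − 0.17450495)·46.28/141 = 1.3032419 × 10^-4.
County 3: Wₕ = 0.31005374; term = 0.31005374²·(1 − 0.11993347)·16.1/1370 = 9.942481 × 10^-4.
County 1: Wₕ = 0.28616796; term = 0.28616796²·(1 − 0.16247747)·39.31/1713 = 0.0015739256.
Sum = 0.0028770378.

0.00288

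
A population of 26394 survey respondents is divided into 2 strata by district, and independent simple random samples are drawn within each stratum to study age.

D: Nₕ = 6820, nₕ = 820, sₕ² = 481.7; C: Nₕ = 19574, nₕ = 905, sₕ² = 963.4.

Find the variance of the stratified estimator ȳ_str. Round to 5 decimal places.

0.59291

Var(ȳ_str) = Σₕ Wₕ²(1 − fₕ)sₕ²/nₕ with Wₕ = Nₕ/N, N = 26394.
D: Wₕ = 0.25839206; term = 0.25839206²·(1 − 0.12023460)·481.7/820 = 0.034505474.
C: Wₕ = 0.74160794; term = 0.74160794²·(1 − 0.04623480)·963.4/905 = 0.55840369.
Sum = 0.59290916.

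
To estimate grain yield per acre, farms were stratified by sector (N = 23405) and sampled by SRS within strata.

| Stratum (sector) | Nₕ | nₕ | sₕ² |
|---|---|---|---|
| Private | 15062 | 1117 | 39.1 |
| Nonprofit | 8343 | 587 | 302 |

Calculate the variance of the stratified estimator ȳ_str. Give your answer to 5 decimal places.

0.07419

Var(ȳ_str) = Σₕ Wₕ²(1 − fₕ)sₕ²/nₕ with Wₕ = Nₕ/N, N = 23405.
Private: Wₕ = 0.64353771; term = 0.64353771²·(1 − 0.07416014)·39.1/1117 = 0.013421698.
Nonprofit: Wₕ = 0.35646229; term = 0.35646229²·(1 − 0.07035838)·302/587 = 0.060773129.
Sum = 0.074194827.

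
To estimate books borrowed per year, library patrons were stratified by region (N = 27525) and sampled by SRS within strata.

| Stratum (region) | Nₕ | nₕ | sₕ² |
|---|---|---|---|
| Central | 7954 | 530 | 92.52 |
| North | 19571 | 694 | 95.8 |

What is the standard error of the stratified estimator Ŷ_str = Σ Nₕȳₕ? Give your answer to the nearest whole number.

Var(Ŷ_str) = Σₕ Nₕ²(1 − fₕ)sₕ²/nₕ.
Central: 7954²·(1 − 530/7954)·92.52/530 = 1.0308211 × 10^7.
North: 19571²·(1 − 694/19571)·95.8/694 = 5.0997869 × 10^7.
Sum = 6.130608 × 10^7.
SE = √(6.130608 × 10^7) = 7830.

7830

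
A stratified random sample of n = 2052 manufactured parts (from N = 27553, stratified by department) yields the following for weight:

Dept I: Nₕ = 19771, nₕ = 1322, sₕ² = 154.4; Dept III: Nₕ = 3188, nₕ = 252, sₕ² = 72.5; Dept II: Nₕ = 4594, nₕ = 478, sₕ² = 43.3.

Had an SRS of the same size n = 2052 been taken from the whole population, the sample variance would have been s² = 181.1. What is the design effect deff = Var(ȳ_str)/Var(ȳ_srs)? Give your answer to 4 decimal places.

Var(ȳ_str) = Σ Wₕ²(1−fₕ)sₕ²/nₕ with Wₕ = Nₕ/27553:
  Dept I: (19771/27553)²·(1−1322/19771)·154.4/1322 = 0.056115072
  Dept III: (3188/27553)²·(1−252/3188)·72.5/252 = 0.003547105
  Dept II: (4594/27553)²·(1−478/4594)·43.3/478 = 0.002256257
  → Var(ȳ_str) = 0.061918434.
Var(ȳ_srs) = (1 − 2052/27553)·181.1/2052 = 0.081682574.
deff = 0.061918434 / 0.081682574 = 0.7580.

0.7580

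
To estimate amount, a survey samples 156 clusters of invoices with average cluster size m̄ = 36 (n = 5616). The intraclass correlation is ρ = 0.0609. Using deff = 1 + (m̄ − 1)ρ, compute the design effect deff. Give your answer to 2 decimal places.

3.13

deff = 1 + (36 − 1)·0.0609 = 1 + 2.1315 = 3.1315.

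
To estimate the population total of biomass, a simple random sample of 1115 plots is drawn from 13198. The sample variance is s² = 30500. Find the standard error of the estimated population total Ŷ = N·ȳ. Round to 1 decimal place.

66047.1

Var(Ŷ) = N²·Var(ȳ) = N²·(1 − n/N)·s²/n.
f = 1115/13198 = 0.08448250; Var(ȳ) = 0.91551750·30500/1115 = 25.043304.
Var(Ŷ) = 13198² · 25.043304 = 4.3622231 × 10^9.
SE(Ŷ) = √(4.3622231 × 10^9) = 66047.1.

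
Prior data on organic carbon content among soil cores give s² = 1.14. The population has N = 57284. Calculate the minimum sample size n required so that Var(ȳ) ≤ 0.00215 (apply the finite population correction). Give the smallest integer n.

526

Without fpc, n₀ = s²/D = 1.14/0.00215 = 530.2326.
With fpc, (1 − n/N)·s²/n ≤ D requires n ≥ n₀/(1 + n₀/N) = 530.2326/(1 + 530.2326/57284) = 525.3697.
Rounding up, n = 526.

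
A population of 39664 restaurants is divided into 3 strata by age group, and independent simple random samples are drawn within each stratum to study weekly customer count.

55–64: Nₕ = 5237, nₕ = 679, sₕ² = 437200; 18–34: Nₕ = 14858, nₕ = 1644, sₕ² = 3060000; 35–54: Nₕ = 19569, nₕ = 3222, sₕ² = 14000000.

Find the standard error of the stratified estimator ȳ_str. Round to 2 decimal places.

33.55

Var(ȳ_str) = Σₕ Wₕ²(1 − fₕ)sₕ²/nₕ with Wₕ = Nₕ/N, N = 39664.
55–64: Wₕ = 0.13203409; term = 0.13203409²·(1 − 0.12965438)·437200/679 = 9.7695431.
18–34: Wₕ = 0.37459661; term = 0.37459661²·(1 − 0.11064746)·3060000/1644 = 232.28505.
35–54: Wₕ = 0.49336930; term = 0.49336930²·(1 − 0.16464817)·14000000/3222 = 883.51958.
Sum = 1125.5742.
SE = √(1125.5742) = 33.55.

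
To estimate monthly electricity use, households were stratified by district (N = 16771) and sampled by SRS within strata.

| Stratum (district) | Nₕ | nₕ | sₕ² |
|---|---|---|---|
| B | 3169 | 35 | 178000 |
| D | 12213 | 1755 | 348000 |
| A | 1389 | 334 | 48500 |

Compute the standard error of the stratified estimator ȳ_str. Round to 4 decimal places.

16.4432

Var(ȳ_str) = Σₕ Wₕ²(1 − fₕ)sₕ²/nₕ with Wₕ = Nₕ/N, N = 16771.
B: Wₕ = 0.18895713; term = 0.18895713²·(1 − 0.01104449)·178000/35 = 179.57889.
D: Wₕ = 0.72822133; term = 0.72822133²·(1 − 0.14369934)·348000/1755 = 90.044087.
A: Wₕ = 0.08282154; term = 0.08282154²·(1 − 0.24046076)·48500/334 = 0.75654029.
Sum = 270.37952.
SE = √(270.37952) = 16.4432.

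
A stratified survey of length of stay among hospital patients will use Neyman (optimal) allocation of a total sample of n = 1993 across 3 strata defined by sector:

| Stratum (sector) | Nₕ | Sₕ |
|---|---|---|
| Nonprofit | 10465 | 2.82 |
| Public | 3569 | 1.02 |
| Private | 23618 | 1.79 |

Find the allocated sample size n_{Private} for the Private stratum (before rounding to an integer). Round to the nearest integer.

1117

Neyman allocation: nₕ = n·NₕSₕ / Σⱼ NⱼSⱼ.
Σ NⱼSⱼ = 10465·2.82 + 3569·1.02 + 23618·1.79 = 75427.9.
n_{Private} = 1993·23618·1.79 / 75427.9 = 1117.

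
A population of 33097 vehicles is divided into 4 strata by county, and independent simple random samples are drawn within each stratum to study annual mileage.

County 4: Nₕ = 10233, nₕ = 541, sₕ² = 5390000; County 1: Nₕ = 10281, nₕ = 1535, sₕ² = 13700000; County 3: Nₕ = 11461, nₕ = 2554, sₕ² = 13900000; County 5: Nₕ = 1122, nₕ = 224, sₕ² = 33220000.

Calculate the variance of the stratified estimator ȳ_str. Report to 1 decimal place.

Var(ȳ_str) = Σₕ Wₕ²(1 − fₕ)sₕ²/nₕ with Wₕ = Nₕ/N, N = 33097.
County 4: Wₕ = 0.30918210; term = 0.30918210²·(1 − 0.05286817)·5390000/541 = 902.05002.
County 1: Wₕ = 0.31063238; term = 0.31063238²·(1 − 0.14930454)·13700000/1535 = 732.62167.
County 3: Wₕ = 0.34628516; term = 0.34628516²·(1 − 0.22284268)·13900000/2554 = 507.18992.
County 5: Wₕ = 0.03390035; term = 0.03390035²·(1 − 0.19964349)·33220000/224 = 136.40916.
Sum = 2278.2708.

2278.3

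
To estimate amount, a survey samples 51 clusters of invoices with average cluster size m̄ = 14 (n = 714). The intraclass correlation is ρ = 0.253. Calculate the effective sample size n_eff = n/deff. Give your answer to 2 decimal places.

166.47

deff = 1 + (14 − 1)·0.253 = 1 + 3.289 = 4.289.
n_eff = 714 / 4.289 = 166.47.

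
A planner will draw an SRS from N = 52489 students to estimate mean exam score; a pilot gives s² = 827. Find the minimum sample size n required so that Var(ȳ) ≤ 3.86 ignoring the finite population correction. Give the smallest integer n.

215

Without fpc, n₀ = s²/D = 827/3.86 = 214.2487.
Rounding up, n = 215.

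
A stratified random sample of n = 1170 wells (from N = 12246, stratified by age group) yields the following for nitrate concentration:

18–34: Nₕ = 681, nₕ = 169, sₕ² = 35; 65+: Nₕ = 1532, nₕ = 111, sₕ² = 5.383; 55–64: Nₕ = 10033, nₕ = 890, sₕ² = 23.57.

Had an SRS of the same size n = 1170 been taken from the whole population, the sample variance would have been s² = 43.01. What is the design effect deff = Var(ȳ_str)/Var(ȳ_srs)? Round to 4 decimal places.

0.5229

Var(ȳ_str) = Σ Wₕ²(1−fₕ)sₕ²/nₕ with Wₕ = Nₕ/12246:
  18–34: (681/12246)²·(1−169/681)·35/169 = 4.8151509 × 10^-4
  65+: (1532/12246)²·(1−111/1532)·5.383/111 = 7.0398877 × 10^-4
  55–64: (10033/12246)²·(1−890/10033)·23.57/890 = 0.016199462
  → Var(ȳ_str) = 0.017384966.
Var(ȳ_srs) = (1 − 1170/12246)·43.01/1170 = 0.033248517.
deff = 0.017384966 / 0.033248517 = 0.5229.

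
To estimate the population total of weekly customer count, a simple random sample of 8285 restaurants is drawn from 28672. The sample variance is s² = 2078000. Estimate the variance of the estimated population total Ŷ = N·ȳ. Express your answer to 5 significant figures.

Var(Ŷ) = N²·Var(ȳ) = N²·(1 − n/N)·s²/n.
f = 8285/28672 = 0.28895787; Var(ȳ) = 0.71104213·2078000/8285 = 178.33984.
Var(Ŷ) = 28672² · 178.33984 = 1.4661025 × 10^11.

1.4661 × 10^11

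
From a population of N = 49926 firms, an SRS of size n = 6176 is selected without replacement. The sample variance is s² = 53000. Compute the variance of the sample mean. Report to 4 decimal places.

7.5200

Under SRS without replacement, Var(ȳ) = (1 − f)·s²/n with f = n/N = 6176/49926 = 0.12370308.
Var(ȳ) = (1 − 0.12370308)·53000/6176 = 0.87629692·8.5816062 = 7.5200351.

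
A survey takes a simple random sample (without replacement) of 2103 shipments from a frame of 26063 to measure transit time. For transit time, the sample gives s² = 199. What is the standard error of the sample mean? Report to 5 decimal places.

0.29494

Under SRS without replacement, Var(ȳ) = (1 − f)·s²/n with f = n/N = 2103/26063 = 0.08068910.
Var(ȳ) = (1 − 0.08068910)·199/2103 = 0.91931090·0.094626724 = 0.086991379.
SE(ȳ) = √(0.086991379) = 0.29494.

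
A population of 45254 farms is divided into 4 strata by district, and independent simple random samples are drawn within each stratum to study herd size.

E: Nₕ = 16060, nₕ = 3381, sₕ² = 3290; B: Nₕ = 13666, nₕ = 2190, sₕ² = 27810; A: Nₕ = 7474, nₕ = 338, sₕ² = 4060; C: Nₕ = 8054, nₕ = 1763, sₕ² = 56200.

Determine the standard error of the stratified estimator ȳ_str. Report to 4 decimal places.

Var(ȳ_str) = Σₕ Wₕ²(1 − fₕ)sₕ²/nₕ with Wₕ = Nₕ/N, N = 45254.
E: Wₕ = 0.35488576; term = 0.35488576²·(1 − 0.21052304)·3290/3381 = 0.096753643.
B: Wₕ = 0.30198435; term = 0.30198435²·(1 − 0.16025172)·27810/2190 = 0.97246703.
A: Wₕ = 0.16515667; term = 0.16515667²·(1 − 0.04522344)·4060/338 = 0.31282635.
C: Wₕ = 0.17797322; term = 0.17797322²·(1 − 0.21889744)·56200/1763 = 0.78868098.
Sum = 2.170728.
SE = √(2.170728) = 1.4733.

1.4733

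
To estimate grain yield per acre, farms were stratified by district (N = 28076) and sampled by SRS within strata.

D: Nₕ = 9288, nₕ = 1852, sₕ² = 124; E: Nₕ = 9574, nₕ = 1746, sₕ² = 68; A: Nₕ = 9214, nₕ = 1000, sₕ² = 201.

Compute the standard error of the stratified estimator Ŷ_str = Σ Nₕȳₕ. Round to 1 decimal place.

Var(Ŷ_str) = Σₕ Nₕ²(1 − fₕ)sₕ²/nₕ.
D: 9288²·(1 − 1852/9288)·124/1852 = 4.6242605 × 10^6.
E: 9574²·(1 − 1746/9574)·68/1746 = 2.9188308 × 10^6.
A: 9214²·(1 − 1000/9214)·201/1000 = 1.5212443 × 10^7.
Sum = 2.2755534 × 10^7.
SE = √(2.2755534 × 10^7) = 4770.3.

4770.3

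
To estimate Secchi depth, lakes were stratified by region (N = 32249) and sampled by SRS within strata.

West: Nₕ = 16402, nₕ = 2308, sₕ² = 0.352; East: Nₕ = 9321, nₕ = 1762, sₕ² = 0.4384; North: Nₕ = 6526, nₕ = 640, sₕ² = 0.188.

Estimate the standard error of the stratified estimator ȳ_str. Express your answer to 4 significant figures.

Var(ȳ_str) = Σₕ Wₕ²(1 − fₕ)sₕ²/nₕ with Wₕ = Nₕ/N, N = 32249.
West: Wₕ = 0.50860492; term = 0.50860492²·(1 − 0.14071455)·0.352/2308 = 3.3900447 × 10^-5.
East: Wₕ = 0.28903222; term = 0.28903222²·(1 − 0.18903551)·0.4384/1762 = 1.6856173 × 10^-5.
North: Wₕ = 0.20236286; term = 0.20236286²·(1 − 0.09806926)·0.188/640 = 1.0849574 × 10^-5.
Sum = 6.1606194 × 10^-5.
SE = √(6.1606194 × 10^-5) = 0.007849.

0.007849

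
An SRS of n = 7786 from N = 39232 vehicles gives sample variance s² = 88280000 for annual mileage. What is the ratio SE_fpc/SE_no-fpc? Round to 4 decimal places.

0.8953

f = n/N = 7786/39232 = 0.19846044.
SE_no-fpc = √(s²/n) = 106.48145; SE_fpc = √((1−f)s²/n) = 95.331504.
Ratio = √(1−f) = 0.89528742.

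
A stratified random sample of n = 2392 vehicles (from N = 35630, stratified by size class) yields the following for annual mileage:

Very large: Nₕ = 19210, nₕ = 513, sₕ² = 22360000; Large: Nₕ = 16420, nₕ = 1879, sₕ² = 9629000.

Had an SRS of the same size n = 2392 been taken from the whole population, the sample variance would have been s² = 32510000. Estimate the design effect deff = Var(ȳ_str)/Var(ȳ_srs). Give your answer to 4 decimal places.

Var(ȳ_str) = Σ Wₕ²(1−fₕ)sₕ²/nₕ with Wₕ = Nₕ/35630:
  Very large: (19210/35630)²·(1−513/19210)·22360000/513 = 12331.675
  Large: (16420/35630)²·(1−1879/16420)·9629000/1879 = 963.80725
  → Var(ȳ_str) = 13295.482.
Var(ȳ_srs) = (1 − 2392/35630)·32510000/2392 = 12678.704.
deff = 13295.482 / 12678.704 = 1.0486.

1.0486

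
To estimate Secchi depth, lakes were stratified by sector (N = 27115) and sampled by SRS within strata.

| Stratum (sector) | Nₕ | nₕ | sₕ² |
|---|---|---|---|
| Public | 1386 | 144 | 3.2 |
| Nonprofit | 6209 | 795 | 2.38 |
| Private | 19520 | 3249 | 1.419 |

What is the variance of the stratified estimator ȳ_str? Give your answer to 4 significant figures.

Var(ȳ_str) = Σₕ Wₕ²(1 − fₕ)sₕ²/nₕ with Wₕ = Nₕ/N, N = 27115.
Public: Wₕ = 0.05111562; term = 0.05111562²·(1 − 0.10389610)·3.2/144 = 5.2029912 × 10^-5.
Nonprofit: Wₕ = 0.22898765; term = 0.22898765²·(1 − 0.12803994)·2.38/795 = 1.3687701 × 10^-4.
Private: Wₕ = 0.71989674; term = 0.71989674²·(1 − 0.16644467)·1.419/3249 = 1.8867203 × 10^-4.
Sum = 3.7757895 × 10^-4.

3.776 × 10^-4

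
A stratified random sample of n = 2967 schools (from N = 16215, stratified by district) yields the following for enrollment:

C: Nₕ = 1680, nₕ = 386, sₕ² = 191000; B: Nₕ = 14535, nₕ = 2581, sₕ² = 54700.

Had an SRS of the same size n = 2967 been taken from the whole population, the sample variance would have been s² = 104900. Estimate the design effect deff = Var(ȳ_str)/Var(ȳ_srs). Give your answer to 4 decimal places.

Var(ȳ_str) = Σ Wₕ²(1−fₕ)sₕ²/nₕ with Wₕ = Nₕ/16215:
  C: (1680/16215)²·(1−386/1680)·191000/386 = 4.0912471
  B: (14535/16215)²·(1−2581/14535)·54700/2581 = 14.005342
  → Var(ȳ_str) = 18.096589.
Var(ȳ_srs) = (1 − 2967/16215)·104900/2967 = 28.886259.
deff = 18.096589 / 28.886259 = 0.6265.

0.6265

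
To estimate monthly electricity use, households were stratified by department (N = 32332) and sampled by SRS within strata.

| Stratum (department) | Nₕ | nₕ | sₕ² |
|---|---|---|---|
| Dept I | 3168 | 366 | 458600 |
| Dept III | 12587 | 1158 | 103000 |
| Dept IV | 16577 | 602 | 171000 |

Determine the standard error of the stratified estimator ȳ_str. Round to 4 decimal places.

9.7385

Var(ȳ_str) = Σₕ Wₕ²(1 − fₕ)sₕ²/nₕ with Wₕ = Nₕ/N, N = 32332.
Dept I: Wₕ = 0.09798342; term = 0.09798342²·(1 − 0.11553030)·458600/366 = 10.639988.
Dept III: Wₕ = 0.38930471; term = 0.38930471²·(1 − 0.09199968)·103000/1158 = 12.240354.
Dept IV: Wₕ = 0.51271186; term = 0.51271186²·(1 − 0.03631538)·171000/602 = 71.958364.
Sum = 94.838706.
SE = √(94.838706) = 9.7385.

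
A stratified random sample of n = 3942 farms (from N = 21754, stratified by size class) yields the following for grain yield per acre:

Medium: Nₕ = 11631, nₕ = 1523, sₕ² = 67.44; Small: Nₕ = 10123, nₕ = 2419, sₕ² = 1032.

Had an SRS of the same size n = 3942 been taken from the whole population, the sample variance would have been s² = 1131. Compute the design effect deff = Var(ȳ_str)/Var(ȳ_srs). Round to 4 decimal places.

0.3461

Var(ȳ_str) = Σ Wₕ²(1−fₕ)sₕ²/nₕ with Wₕ = Nₕ/21754:
  Medium: (11631/21754)²·(1−1523/11631)·67.44/1523 = 0.011000735
  Small: (10123/21754)²·(1−2419/10123)·1032/2419 = 0.07030579
  → Var(ȳ_str) = 0.081306525.
Var(ȳ_srs) = (1 − 3942/21754)·1131/3942 = 0.23491976.
deff = 0.081306525 / 0.23491976 = 0.3461.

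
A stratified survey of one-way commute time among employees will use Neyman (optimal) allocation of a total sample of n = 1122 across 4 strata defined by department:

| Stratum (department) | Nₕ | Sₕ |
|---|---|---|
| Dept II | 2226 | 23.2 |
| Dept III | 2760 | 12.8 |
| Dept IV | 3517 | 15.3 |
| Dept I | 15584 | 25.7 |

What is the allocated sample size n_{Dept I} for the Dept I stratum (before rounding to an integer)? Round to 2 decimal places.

Neyman allocation: nₕ = n·NₕSₕ / Σⱼ NⱼSⱼ.
Σ NⱼSⱼ = 2226·23.2 + 2760·12.8 + 3517·15.3 + 15584·25.7 = 541290.1.
n_{Dept I} = 1122·15584·25.7 / 541290.1 = 830.18.

830.18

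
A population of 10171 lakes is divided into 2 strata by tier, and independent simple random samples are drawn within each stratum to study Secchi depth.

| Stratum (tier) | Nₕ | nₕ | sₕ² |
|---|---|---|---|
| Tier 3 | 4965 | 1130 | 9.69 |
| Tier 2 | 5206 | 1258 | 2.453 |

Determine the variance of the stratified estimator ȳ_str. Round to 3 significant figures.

0.00197

Var(ȳ_str) = Σₕ Wₕ²(1 − fₕ)sₕ²/nₕ with Wₕ = Nₕ/N, N = 10171.
Tier 3: Wₕ = 0.48815259; term = 0.48815259²·(1 − 0.22759315)·9.69/1130 = 0.0015783476.
Tier 2: Wₕ = 0.51184741; term = 0.51184741²·(1 − 0.24164426)·2.453/1258 = 3.8741007 × 10^-4.
Sum = 0.0019657577.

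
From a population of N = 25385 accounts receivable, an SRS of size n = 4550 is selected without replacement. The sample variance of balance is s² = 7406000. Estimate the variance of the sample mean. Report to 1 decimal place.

1335.9

Under SRS without replacement, Var(ȳ) = (1 − f)·s²/n with f = n/N = 4550/25385 = 0.17923971.
Var(ȳ) = (1 − 0.17923971)·7406000/4550 = 0.82076029·1627.6923 = 1335.9452.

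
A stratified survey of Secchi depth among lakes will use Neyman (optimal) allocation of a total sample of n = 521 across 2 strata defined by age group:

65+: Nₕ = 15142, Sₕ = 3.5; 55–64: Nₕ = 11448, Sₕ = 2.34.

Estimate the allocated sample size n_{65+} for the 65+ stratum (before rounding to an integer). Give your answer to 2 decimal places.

Neyman allocation: nₕ = n·NₕSₕ / Σⱼ NⱼSⱼ.
Σ NⱼSⱼ = 15142·3.5 + 11448·2.34 = 79785.32.
n_{65+} = 521·15142·3.5 / 79785.32 = 346.07.

346.07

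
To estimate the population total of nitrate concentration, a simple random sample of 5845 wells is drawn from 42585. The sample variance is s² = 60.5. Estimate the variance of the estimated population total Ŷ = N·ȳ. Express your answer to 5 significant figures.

Var(Ŷ) = N²·Var(ȳ) = N²·(1 − n/N)·s²/n.
f = 5845/42585 = 0.13725490; Var(ȳ) = 0.86274510·60.5/5845 = 0.0089300391.
Var(Ŷ) = 42585² · 0.0089300391 = 1.6194467 × 10^7.

1.6194 × 10^7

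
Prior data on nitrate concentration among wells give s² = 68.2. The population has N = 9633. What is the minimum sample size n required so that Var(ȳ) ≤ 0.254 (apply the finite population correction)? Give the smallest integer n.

Without fpc, n₀ = s²/D = 68.2/0.254 = 268.5039.
With fpc, (1 − n/N)·s²/n ≤ D requires n ≥ n₀/(1 + n₀/N) = 268.5039/(1 + 268.5039/9633) = 261.2227.
Rounding up, n = 262.

262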